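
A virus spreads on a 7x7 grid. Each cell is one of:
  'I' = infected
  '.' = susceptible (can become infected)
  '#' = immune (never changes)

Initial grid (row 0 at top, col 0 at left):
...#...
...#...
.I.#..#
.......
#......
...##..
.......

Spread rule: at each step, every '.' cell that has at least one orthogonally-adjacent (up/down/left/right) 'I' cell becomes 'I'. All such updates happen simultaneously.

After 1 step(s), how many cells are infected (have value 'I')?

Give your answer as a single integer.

Step 0 (initial): 1 infected
Step 1: +4 new -> 5 infected

Answer: 5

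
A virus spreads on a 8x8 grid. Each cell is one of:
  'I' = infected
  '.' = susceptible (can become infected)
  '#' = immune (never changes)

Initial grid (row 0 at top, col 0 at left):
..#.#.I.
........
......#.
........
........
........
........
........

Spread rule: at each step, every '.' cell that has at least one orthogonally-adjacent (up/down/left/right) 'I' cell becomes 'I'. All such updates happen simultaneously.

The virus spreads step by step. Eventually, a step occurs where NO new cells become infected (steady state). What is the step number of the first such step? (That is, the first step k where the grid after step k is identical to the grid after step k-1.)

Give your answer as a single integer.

Step 0 (initial): 1 infected
Step 1: +3 new -> 4 infected
Step 2: +2 new -> 6 infected
Step 3: +3 new -> 9 infected
Step 4: +4 new -> 13 infected
Step 5: +7 new -> 20 infected
Step 6: +7 new -> 27 infected
Step 7: +9 new -> 36 infected
Step 8: +9 new -> 45 infected
Step 9: +6 new -> 51 infected
Step 10: +4 new -> 55 infected
Step 11: +3 new -> 58 infected
Step 12: +2 new -> 60 infected
Step 13: +1 new -> 61 infected
Step 14: +0 new -> 61 infected

Answer: 14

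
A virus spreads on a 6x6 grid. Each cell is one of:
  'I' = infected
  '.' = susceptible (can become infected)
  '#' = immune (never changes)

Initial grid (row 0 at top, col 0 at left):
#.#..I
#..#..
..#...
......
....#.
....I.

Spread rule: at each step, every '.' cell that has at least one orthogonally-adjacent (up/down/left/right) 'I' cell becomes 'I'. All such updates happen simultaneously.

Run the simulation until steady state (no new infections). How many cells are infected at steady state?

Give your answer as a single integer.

Step 0 (initial): 2 infected
Step 1: +4 new -> 6 infected
Step 2: +6 new -> 12 infected
Step 3: +5 new -> 17 infected
Step 4: +5 new -> 22 infected
Step 5: +2 new -> 24 infected
Step 6: +2 new -> 26 infected
Step 7: +2 new -> 28 infected
Step 8: +2 new -> 30 infected
Step 9: +0 new -> 30 infected

Answer: 30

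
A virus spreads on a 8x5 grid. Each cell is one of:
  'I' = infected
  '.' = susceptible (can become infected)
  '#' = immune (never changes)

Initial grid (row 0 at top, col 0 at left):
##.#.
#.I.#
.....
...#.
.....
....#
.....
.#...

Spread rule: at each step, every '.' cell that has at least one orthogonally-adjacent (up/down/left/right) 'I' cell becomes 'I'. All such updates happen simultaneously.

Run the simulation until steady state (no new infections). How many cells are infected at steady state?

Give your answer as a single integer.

Step 0 (initial): 1 infected
Step 1: +4 new -> 5 infected
Step 2: +3 new -> 8 infected
Step 3: +4 new -> 12 infected
Step 4: +5 new -> 17 infected
Step 5: +5 new -> 22 infected
Step 6: +4 new -> 26 infected
Step 7: +3 new -> 29 infected
Step 8: +2 new -> 31 infected
Step 9: +0 new -> 31 infected

Answer: 31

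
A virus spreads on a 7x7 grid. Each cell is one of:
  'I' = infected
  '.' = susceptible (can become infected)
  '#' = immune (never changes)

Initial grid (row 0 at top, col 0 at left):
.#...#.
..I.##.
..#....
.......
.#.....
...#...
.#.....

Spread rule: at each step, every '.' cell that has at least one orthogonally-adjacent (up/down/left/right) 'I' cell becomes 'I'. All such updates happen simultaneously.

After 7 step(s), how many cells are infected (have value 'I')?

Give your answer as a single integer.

Answer: 37

Derivation:
Step 0 (initial): 1 infected
Step 1: +3 new -> 4 infected
Step 2: +4 new -> 8 infected
Step 3: +6 new -> 14 infected
Step 4: +5 new -> 19 infected
Step 5: +5 new -> 24 infected
Step 6: +6 new -> 30 infected
Step 7: +7 new -> 37 infected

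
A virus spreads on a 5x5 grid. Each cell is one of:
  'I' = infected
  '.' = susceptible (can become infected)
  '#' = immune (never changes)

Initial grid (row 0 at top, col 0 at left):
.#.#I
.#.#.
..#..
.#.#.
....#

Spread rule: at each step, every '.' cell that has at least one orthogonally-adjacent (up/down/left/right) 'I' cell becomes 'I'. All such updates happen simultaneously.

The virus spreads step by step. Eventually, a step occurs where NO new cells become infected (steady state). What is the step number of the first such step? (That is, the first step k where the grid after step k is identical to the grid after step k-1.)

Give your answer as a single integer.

Answer: 4

Derivation:
Step 0 (initial): 1 infected
Step 1: +1 new -> 2 infected
Step 2: +1 new -> 3 infected
Step 3: +2 new -> 5 infected
Step 4: +0 new -> 5 infected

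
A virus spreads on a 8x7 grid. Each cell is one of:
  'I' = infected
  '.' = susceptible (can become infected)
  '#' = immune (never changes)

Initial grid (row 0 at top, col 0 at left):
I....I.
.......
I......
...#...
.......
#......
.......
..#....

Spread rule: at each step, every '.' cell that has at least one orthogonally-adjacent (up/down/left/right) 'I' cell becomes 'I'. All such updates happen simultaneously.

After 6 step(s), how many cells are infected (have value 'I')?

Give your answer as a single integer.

Answer: 45

Derivation:
Step 0 (initial): 3 infected
Step 1: +7 new -> 10 infected
Step 2: +9 new -> 19 infected
Step 3: +8 new -> 27 infected
Step 4: +5 new -> 32 infected
Step 5: +6 new -> 38 infected
Step 6: +7 new -> 45 infected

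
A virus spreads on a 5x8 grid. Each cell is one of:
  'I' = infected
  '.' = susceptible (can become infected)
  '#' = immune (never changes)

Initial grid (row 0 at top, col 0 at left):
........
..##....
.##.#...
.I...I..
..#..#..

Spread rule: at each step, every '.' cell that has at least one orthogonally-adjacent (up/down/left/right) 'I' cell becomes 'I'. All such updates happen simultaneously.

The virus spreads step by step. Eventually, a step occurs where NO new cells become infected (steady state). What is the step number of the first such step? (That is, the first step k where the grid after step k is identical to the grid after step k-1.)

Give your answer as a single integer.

Answer: 7

Derivation:
Step 0 (initial): 2 infected
Step 1: +6 new -> 8 infected
Step 2: +8 new -> 16 infected
Step 3: +8 new -> 24 infected
Step 4: +5 new -> 29 infected
Step 5: +3 new -> 32 infected
Step 6: +1 new -> 33 infected
Step 7: +0 new -> 33 infected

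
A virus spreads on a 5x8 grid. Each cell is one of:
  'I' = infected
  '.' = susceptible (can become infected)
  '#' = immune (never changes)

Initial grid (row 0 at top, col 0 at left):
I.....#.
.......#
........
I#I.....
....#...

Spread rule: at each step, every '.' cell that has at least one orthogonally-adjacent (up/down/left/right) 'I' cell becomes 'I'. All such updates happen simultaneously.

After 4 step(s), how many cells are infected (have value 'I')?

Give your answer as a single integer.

Answer: 27

Derivation:
Step 0 (initial): 3 infected
Step 1: +7 new -> 10 infected
Step 2: +8 new -> 18 infected
Step 3: +4 new -> 22 infected
Step 4: +5 new -> 27 infected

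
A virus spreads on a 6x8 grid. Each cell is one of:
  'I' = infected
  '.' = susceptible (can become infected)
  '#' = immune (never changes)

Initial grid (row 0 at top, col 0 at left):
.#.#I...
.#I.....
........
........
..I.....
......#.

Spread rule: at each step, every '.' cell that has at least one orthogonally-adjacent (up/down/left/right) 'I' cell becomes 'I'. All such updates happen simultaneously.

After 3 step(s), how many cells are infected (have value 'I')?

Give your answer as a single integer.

Answer: 32

Derivation:
Step 0 (initial): 3 infected
Step 1: +9 new -> 12 infected
Step 2: +11 new -> 23 infected
Step 3: +9 new -> 32 infected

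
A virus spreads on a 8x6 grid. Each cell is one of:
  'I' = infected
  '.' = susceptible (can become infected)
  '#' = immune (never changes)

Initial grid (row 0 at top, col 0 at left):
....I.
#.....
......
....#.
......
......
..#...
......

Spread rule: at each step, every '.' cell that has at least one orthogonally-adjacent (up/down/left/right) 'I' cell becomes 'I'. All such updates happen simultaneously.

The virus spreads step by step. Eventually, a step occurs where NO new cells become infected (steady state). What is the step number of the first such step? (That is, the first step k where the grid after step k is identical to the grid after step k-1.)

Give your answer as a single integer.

Step 0 (initial): 1 infected
Step 1: +3 new -> 4 infected
Step 2: +4 new -> 8 infected
Step 3: +4 new -> 12 infected
Step 4: +5 new -> 17 infected
Step 5: +4 new -> 21 infected
Step 6: +6 new -> 27 infected
Step 7: +6 new -> 33 infected
Step 8: +5 new -> 38 infected
Step 9: +4 new -> 42 infected
Step 10: +2 new -> 44 infected
Step 11: +1 new -> 45 infected
Step 12: +0 new -> 45 infected

Answer: 12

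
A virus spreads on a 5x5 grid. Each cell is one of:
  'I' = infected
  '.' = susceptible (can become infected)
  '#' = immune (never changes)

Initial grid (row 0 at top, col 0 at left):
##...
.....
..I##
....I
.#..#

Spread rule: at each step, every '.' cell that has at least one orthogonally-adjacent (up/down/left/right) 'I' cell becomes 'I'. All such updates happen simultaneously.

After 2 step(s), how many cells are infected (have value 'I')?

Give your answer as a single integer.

Answer: 13

Derivation:
Step 0 (initial): 2 infected
Step 1: +4 new -> 6 infected
Step 2: +7 new -> 13 infected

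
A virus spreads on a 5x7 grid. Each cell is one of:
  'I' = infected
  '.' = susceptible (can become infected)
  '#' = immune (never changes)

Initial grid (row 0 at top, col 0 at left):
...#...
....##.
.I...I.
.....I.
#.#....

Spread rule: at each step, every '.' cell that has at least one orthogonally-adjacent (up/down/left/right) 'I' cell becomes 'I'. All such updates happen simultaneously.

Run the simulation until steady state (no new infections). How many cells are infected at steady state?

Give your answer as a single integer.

Step 0 (initial): 3 infected
Step 1: +9 new -> 12 infected
Step 2: +11 new -> 23 infected
Step 3: +5 new -> 28 infected
Step 4: +1 new -> 29 infected
Step 5: +1 new -> 30 infected
Step 6: +0 new -> 30 infected

Answer: 30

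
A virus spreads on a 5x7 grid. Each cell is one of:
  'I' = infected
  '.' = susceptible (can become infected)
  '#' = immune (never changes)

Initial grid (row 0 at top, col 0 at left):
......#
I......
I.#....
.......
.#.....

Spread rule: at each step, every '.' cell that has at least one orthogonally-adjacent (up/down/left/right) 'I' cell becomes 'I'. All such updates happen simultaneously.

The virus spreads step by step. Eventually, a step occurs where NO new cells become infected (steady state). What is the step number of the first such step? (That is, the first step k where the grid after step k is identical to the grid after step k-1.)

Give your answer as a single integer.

Step 0 (initial): 2 infected
Step 1: +4 new -> 6 infected
Step 2: +4 new -> 10 infected
Step 3: +3 new -> 13 infected
Step 4: +5 new -> 18 infected
Step 5: +5 new -> 23 infected
Step 6: +5 new -> 28 infected
Step 7: +3 new -> 31 infected
Step 8: +1 new -> 32 infected
Step 9: +0 new -> 32 infected

Answer: 9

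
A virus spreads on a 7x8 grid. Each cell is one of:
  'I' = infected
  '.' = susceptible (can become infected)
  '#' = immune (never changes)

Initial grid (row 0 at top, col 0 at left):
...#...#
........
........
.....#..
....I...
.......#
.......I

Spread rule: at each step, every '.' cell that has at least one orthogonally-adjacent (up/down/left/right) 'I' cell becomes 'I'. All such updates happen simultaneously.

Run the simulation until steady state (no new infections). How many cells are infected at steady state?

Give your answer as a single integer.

Step 0 (initial): 2 infected
Step 1: +5 new -> 7 infected
Step 2: +9 new -> 16 infected
Step 3: +9 new -> 25 infected
Step 4: +10 new -> 35 infected
Step 5: +8 new -> 43 infected
Step 6: +6 new -> 49 infected
Step 7: +2 new -> 51 infected
Step 8: +1 new -> 52 infected
Step 9: +0 new -> 52 infected

Answer: 52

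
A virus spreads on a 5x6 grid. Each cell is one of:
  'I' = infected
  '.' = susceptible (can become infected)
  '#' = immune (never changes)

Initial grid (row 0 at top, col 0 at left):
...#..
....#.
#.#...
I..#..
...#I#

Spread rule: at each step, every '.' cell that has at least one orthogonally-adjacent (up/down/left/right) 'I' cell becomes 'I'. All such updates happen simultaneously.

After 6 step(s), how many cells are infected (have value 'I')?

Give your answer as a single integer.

Step 0 (initial): 2 infected
Step 1: +3 new -> 5 infected
Step 2: +5 new -> 10 infected
Step 3: +4 new -> 14 infected
Step 4: +5 new -> 19 infected
Step 5: +3 new -> 22 infected
Step 6: +1 new -> 23 infected

Answer: 23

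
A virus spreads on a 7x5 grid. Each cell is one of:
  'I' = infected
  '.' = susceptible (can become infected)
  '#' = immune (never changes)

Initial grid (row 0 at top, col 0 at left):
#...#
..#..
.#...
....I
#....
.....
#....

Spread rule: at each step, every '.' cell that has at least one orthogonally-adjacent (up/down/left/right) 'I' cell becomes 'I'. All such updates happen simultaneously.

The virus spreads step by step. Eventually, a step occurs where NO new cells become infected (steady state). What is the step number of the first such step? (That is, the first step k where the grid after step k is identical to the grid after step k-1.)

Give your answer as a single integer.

Answer: 8

Derivation:
Step 0 (initial): 1 infected
Step 1: +3 new -> 4 infected
Step 2: +5 new -> 9 infected
Step 3: +6 new -> 15 infected
Step 4: +5 new -> 20 infected
Step 5: +4 new -> 24 infected
Step 6: +4 new -> 28 infected
Step 7: +1 new -> 29 infected
Step 8: +0 new -> 29 infected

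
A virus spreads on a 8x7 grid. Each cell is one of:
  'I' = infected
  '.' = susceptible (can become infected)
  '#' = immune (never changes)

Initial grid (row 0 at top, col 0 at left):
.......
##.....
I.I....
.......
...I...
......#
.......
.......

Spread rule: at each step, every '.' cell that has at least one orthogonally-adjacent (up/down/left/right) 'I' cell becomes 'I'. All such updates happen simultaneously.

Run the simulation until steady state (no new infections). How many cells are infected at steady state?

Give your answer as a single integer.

Answer: 53

Derivation:
Step 0 (initial): 3 infected
Step 1: +9 new -> 12 infected
Step 2: +11 new -> 23 infected
Step 3: +12 new -> 35 infected
Step 4: +10 new -> 45 infected
Step 5: +6 new -> 51 infected
Step 6: +2 new -> 53 infected
Step 7: +0 new -> 53 infected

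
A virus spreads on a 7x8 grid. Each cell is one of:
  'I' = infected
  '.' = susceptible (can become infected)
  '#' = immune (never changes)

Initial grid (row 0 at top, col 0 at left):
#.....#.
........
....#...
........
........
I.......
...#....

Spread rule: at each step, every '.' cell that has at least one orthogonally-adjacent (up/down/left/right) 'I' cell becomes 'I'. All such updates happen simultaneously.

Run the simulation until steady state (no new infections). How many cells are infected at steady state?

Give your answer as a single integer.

Answer: 52

Derivation:
Step 0 (initial): 1 infected
Step 1: +3 new -> 4 infected
Step 2: +4 new -> 8 infected
Step 3: +5 new -> 13 infected
Step 4: +5 new -> 18 infected
Step 5: +6 new -> 24 infected
Step 6: +7 new -> 31 infected
Step 7: +6 new -> 37 infected
Step 8: +6 new -> 43 infected
Step 9: +4 new -> 47 infected
Step 10: +3 new -> 50 infected
Step 11: +1 new -> 51 infected
Step 12: +1 new -> 52 infected
Step 13: +0 new -> 52 infected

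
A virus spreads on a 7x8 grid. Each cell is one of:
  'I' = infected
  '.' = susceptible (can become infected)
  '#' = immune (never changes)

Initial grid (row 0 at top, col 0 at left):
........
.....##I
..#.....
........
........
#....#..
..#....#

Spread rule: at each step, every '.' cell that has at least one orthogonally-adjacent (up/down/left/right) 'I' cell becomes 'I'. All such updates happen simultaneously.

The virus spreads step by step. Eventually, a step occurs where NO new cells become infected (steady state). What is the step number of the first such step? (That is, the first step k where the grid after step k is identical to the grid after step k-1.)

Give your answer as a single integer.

Step 0 (initial): 1 infected
Step 1: +2 new -> 3 infected
Step 2: +3 new -> 6 infected
Step 3: +4 new -> 10 infected
Step 4: +5 new -> 15 infected
Step 5: +6 new -> 21 infected
Step 6: +5 new -> 26 infected
Step 7: +6 new -> 32 infected
Step 8: +6 new -> 38 infected
Step 9: +6 new -> 44 infected
Step 10: +3 new -> 47 infected
Step 11: +1 new -> 48 infected
Step 12: +1 new -> 49 infected
Step 13: +0 new -> 49 infected

Answer: 13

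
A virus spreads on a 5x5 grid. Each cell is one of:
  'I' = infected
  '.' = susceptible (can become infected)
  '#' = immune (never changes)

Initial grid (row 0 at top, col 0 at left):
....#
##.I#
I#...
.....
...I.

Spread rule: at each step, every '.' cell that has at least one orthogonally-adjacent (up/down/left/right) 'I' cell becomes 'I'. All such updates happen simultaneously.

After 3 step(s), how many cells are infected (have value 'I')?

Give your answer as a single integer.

Answer: 19

Derivation:
Step 0 (initial): 3 infected
Step 1: +7 new -> 10 infected
Step 2: +8 new -> 18 infected
Step 3: +1 new -> 19 infected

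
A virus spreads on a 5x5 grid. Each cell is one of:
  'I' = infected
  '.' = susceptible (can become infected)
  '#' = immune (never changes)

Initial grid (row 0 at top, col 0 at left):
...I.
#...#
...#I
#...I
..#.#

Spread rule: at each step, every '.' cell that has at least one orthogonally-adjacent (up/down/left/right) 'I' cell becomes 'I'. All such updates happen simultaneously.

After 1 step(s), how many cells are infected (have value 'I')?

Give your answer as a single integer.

Answer: 7

Derivation:
Step 0 (initial): 3 infected
Step 1: +4 new -> 7 infected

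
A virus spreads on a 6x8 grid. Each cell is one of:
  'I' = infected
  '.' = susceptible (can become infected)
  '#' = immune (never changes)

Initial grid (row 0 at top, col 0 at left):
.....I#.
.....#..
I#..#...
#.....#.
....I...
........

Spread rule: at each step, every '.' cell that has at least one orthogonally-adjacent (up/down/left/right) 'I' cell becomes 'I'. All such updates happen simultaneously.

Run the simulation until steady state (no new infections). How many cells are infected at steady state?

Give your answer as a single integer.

Answer: 42

Derivation:
Step 0 (initial): 3 infected
Step 1: +6 new -> 9 infected
Step 2: +10 new -> 19 infected
Step 3: +11 new -> 30 infected
Step 4: +7 new -> 37 infected
Step 5: +3 new -> 40 infected
Step 6: +1 new -> 41 infected
Step 7: +1 new -> 42 infected
Step 8: +0 new -> 42 infected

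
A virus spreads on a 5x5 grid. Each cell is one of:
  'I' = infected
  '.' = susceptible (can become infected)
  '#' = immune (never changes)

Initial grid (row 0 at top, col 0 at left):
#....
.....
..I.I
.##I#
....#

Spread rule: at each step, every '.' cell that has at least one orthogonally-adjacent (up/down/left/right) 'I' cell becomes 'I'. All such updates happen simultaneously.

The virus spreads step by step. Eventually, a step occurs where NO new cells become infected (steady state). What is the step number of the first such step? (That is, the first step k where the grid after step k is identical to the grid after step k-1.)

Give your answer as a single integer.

Answer: 5

Derivation:
Step 0 (initial): 3 infected
Step 1: +5 new -> 8 infected
Step 2: +6 new -> 14 infected
Step 3: +5 new -> 19 infected
Step 4: +1 new -> 20 infected
Step 5: +0 new -> 20 infected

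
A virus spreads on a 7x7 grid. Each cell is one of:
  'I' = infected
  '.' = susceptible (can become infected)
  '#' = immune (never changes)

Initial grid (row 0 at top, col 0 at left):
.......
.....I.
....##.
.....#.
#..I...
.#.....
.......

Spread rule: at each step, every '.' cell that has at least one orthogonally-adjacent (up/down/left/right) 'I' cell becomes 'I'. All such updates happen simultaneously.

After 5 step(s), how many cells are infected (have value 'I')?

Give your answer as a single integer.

Step 0 (initial): 2 infected
Step 1: +7 new -> 9 infected
Step 2: +12 new -> 21 infected
Step 3: +9 new -> 30 infected
Step 4: +7 new -> 37 infected
Step 5: +5 new -> 42 infected

Answer: 42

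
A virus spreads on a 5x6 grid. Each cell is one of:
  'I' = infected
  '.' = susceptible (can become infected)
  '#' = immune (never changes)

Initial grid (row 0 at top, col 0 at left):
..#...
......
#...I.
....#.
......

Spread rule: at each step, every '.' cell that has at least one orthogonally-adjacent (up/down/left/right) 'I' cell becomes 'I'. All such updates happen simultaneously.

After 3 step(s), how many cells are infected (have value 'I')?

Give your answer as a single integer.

Step 0 (initial): 1 infected
Step 1: +3 new -> 4 infected
Step 2: +6 new -> 10 infected
Step 3: +7 new -> 17 infected

Answer: 17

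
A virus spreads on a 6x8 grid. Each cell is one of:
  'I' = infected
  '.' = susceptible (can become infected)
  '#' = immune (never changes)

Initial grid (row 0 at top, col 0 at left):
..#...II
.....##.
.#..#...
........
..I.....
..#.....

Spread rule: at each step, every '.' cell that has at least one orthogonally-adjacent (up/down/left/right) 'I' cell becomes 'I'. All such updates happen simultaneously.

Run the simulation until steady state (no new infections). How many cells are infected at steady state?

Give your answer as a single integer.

Step 0 (initial): 3 infected
Step 1: +5 new -> 8 infected
Step 2: +9 new -> 17 infected
Step 3: +11 new -> 28 infected
Step 4: +9 new -> 37 infected
Step 5: +4 new -> 41 infected
Step 6: +1 new -> 42 infected
Step 7: +0 new -> 42 infected

Answer: 42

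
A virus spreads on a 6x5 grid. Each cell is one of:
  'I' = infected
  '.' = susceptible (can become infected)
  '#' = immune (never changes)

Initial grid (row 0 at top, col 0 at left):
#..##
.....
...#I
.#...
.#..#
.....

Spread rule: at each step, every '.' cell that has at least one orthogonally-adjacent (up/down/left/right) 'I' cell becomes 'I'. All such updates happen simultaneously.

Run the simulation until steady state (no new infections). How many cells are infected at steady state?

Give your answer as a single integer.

Answer: 23

Derivation:
Step 0 (initial): 1 infected
Step 1: +2 new -> 3 infected
Step 2: +2 new -> 5 infected
Step 3: +3 new -> 8 infected
Step 4: +5 new -> 13 infected
Step 5: +5 new -> 18 infected
Step 6: +2 new -> 20 infected
Step 7: +2 new -> 22 infected
Step 8: +1 new -> 23 infected
Step 9: +0 new -> 23 infected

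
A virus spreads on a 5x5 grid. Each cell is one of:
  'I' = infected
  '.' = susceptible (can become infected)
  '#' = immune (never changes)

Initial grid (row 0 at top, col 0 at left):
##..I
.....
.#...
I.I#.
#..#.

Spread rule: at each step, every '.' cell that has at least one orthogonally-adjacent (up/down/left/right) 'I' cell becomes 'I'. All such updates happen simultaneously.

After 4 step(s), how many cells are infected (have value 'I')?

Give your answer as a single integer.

Answer: 19

Derivation:
Step 0 (initial): 3 infected
Step 1: +6 new -> 9 infected
Step 2: +7 new -> 16 infected
Step 3: +2 new -> 18 infected
Step 4: +1 new -> 19 infected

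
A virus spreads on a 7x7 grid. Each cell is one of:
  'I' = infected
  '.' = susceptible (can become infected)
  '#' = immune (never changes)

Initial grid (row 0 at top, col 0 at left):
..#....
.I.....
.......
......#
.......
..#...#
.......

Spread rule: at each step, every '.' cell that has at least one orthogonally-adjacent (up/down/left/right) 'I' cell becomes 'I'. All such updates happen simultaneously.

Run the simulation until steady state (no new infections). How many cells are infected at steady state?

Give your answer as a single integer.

Answer: 45

Derivation:
Step 0 (initial): 1 infected
Step 1: +4 new -> 5 infected
Step 2: +5 new -> 10 infected
Step 3: +6 new -> 16 infected
Step 4: +7 new -> 23 infected
Step 5: +7 new -> 30 infected
Step 6: +7 new -> 37 infected
Step 7: +3 new -> 40 infected
Step 8: +3 new -> 43 infected
Step 9: +1 new -> 44 infected
Step 10: +1 new -> 45 infected
Step 11: +0 new -> 45 infected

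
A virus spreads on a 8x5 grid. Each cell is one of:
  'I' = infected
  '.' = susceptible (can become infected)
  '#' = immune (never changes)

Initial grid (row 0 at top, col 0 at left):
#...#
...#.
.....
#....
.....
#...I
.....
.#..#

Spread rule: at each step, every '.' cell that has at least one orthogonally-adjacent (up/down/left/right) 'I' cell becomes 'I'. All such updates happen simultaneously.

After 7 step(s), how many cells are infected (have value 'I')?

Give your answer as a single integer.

Step 0 (initial): 1 infected
Step 1: +3 new -> 4 infected
Step 2: +4 new -> 8 infected
Step 3: +6 new -> 14 infected
Step 4: +6 new -> 20 infected
Step 5: +4 new -> 24 infected
Step 6: +3 new -> 27 infected
Step 7: +3 new -> 30 infected

Answer: 30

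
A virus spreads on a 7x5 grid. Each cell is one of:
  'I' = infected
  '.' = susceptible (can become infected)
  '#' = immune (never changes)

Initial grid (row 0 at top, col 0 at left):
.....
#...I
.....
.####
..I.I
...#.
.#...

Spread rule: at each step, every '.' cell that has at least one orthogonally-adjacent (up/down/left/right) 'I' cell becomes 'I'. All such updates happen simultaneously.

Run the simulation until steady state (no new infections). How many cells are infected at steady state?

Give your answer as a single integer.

Answer: 28

Derivation:
Step 0 (initial): 3 infected
Step 1: +7 new -> 10 infected
Step 2: +7 new -> 17 infected
Step 3: +6 new -> 23 infected
Step 4: +4 new -> 27 infected
Step 5: +1 new -> 28 infected
Step 6: +0 new -> 28 infected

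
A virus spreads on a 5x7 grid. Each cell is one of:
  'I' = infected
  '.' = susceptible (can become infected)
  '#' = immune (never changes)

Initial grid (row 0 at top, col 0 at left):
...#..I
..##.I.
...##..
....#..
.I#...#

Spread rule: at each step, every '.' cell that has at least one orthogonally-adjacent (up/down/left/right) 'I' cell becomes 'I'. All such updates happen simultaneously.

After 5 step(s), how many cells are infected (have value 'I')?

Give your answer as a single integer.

Answer: 27

Derivation:
Step 0 (initial): 3 infected
Step 1: +6 new -> 9 infected
Step 2: +6 new -> 15 infected
Step 3: +6 new -> 21 infected
Step 4: +4 new -> 25 infected
Step 5: +2 new -> 27 infected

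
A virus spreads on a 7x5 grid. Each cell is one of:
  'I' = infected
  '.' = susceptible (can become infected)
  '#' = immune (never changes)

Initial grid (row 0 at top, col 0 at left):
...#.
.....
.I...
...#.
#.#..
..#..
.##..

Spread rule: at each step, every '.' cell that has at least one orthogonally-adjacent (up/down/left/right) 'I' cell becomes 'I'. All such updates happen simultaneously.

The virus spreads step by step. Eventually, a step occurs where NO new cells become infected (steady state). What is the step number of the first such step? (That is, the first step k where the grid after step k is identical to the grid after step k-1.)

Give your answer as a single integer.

Step 0 (initial): 1 infected
Step 1: +4 new -> 5 infected
Step 2: +7 new -> 12 infected
Step 3: +5 new -> 17 infected
Step 4: +3 new -> 20 infected
Step 5: +3 new -> 23 infected
Step 6: +2 new -> 25 infected
Step 7: +2 new -> 27 infected
Step 8: +1 new -> 28 infected
Step 9: +0 new -> 28 infected

Answer: 9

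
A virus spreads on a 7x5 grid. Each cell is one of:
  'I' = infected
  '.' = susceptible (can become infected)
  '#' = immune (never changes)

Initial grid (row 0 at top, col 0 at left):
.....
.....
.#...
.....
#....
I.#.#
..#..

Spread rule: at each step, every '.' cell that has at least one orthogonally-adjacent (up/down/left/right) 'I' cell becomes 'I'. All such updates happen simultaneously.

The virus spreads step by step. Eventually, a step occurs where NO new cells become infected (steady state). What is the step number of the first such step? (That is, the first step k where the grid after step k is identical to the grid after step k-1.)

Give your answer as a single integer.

Answer: 10

Derivation:
Step 0 (initial): 1 infected
Step 1: +2 new -> 3 infected
Step 2: +2 new -> 5 infected
Step 3: +2 new -> 7 infected
Step 4: +3 new -> 10 infected
Step 5: +5 new -> 15 infected
Step 6: +5 new -> 20 infected
Step 7: +6 new -> 26 infected
Step 8: +3 new -> 29 infected
Step 9: +1 new -> 30 infected
Step 10: +0 new -> 30 infected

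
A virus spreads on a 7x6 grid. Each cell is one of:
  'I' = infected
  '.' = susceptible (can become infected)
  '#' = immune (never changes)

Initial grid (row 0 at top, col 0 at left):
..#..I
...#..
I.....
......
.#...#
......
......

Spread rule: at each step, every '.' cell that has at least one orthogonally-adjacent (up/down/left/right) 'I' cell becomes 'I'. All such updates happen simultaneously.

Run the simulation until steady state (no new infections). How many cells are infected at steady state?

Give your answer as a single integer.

Step 0 (initial): 2 infected
Step 1: +5 new -> 7 infected
Step 2: +8 new -> 15 infected
Step 3: +7 new -> 22 infected
Step 4: +5 new -> 27 infected
Step 5: +4 new -> 31 infected
Step 6: +3 new -> 34 infected
Step 7: +3 new -> 37 infected
Step 8: +1 new -> 38 infected
Step 9: +0 new -> 38 infected

Answer: 38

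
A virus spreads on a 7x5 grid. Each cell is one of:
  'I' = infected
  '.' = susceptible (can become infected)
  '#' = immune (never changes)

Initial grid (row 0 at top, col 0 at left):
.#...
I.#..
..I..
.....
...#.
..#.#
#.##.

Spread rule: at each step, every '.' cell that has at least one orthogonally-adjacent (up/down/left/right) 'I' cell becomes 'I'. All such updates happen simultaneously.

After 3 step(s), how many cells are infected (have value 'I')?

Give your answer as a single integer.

Answer: 19

Derivation:
Step 0 (initial): 2 infected
Step 1: +6 new -> 8 infected
Step 2: +6 new -> 14 infected
Step 3: +5 new -> 19 infected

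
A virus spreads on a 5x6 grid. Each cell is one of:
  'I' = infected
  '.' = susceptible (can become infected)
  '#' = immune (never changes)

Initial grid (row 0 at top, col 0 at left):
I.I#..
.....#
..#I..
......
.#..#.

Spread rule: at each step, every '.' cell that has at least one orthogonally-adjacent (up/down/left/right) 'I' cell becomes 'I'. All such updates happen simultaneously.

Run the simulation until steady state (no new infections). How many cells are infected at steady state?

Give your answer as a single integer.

Step 0 (initial): 3 infected
Step 1: +6 new -> 9 infected
Step 2: +7 new -> 16 infected
Step 3: +6 new -> 22 infected
Step 4: +3 new -> 25 infected
Step 5: +0 new -> 25 infected

Answer: 25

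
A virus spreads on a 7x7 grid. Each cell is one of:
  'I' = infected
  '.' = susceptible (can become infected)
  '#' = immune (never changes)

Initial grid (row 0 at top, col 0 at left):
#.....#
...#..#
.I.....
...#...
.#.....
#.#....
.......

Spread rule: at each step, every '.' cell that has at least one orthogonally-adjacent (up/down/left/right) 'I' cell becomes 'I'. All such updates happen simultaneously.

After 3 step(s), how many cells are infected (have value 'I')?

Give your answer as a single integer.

Answer: 15

Derivation:
Step 0 (initial): 1 infected
Step 1: +4 new -> 5 infected
Step 2: +6 new -> 11 infected
Step 3: +4 new -> 15 infected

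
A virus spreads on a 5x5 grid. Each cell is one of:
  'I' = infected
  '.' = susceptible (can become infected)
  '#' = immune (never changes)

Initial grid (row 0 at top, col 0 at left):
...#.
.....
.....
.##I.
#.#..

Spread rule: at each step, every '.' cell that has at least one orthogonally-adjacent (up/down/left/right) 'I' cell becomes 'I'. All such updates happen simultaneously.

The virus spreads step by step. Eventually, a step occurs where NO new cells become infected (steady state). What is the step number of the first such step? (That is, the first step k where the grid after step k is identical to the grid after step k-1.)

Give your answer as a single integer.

Answer: 7

Derivation:
Step 0 (initial): 1 infected
Step 1: +3 new -> 4 infected
Step 2: +4 new -> 8 infected
Step 3: +3 new -> 11 infected
Step 4: +4 new -> 15 infected
Step 5: +3 new -> 18 infected
Step 6: +1 new -> 19 infected
Step 7: +0 new -> 19 infected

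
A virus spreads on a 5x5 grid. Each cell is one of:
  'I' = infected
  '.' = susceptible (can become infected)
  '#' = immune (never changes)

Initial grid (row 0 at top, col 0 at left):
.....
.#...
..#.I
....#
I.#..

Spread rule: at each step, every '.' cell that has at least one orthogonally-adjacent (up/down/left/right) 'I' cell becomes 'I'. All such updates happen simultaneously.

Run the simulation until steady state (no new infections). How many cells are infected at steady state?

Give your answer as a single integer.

Answer: 21

Derivation:
Step 0 (initial): 2 infected
Step 1: +4 new -> 6 infected
Step 2: +5 new -> 11 infected
Step 3: +6 new -> 17 infected
Step 4: +3 new -> 20 infected
Step 5: +1 new -> 21 infected
Step 6: +0 new -> 21 infected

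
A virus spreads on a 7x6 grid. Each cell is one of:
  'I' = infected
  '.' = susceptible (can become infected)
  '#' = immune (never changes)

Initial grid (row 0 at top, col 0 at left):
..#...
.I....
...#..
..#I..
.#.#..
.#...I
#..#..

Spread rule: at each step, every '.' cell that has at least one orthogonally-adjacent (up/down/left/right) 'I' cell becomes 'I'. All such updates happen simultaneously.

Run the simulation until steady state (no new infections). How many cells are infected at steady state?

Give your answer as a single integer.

Step 0 (initial): 3 infected
Step 1: +8 new -> 11 infected
Step 2: +10 new -> 21 infected
Step 3: +5 new -> 26 infected
Step 4: +5 new -> 31 infected
Step 5: +3 new -> 34 infected
Step 6: +0 new -> 34 infected

Answer: 34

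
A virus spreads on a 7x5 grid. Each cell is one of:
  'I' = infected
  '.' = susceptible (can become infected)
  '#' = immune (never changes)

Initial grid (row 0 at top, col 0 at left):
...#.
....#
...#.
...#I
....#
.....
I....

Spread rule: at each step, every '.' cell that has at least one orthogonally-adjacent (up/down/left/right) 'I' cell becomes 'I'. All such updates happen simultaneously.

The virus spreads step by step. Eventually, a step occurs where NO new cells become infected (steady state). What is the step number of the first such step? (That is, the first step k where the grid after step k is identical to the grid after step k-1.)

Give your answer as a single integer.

Step 0 (initial): 2 infected
Step 1: +3 new -> 5 infected
Step 2: +3 new -> 8 infected
Step 3: +4 new -> 12 infected
Step 4: +5 new -> 17 infected
Step 5: +5 new -> 22 infected
Step 6: +3 new -> 25 infected
Step 7: +2 new -> 27 infected
Step 8: +2 new -> 29 infected
Step 9: +0 new -> 29 infected

Answer: 9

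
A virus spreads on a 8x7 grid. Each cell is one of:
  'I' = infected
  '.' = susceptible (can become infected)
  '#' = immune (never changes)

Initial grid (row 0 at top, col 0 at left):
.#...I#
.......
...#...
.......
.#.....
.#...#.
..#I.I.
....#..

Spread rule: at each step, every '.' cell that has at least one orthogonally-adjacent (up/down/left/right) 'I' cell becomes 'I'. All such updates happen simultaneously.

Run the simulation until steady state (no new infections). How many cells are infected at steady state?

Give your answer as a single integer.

Answer: 48

Derivation:
Step 0 (initial): 3 infected
Step 1: +7 new -> 10 infected
Step 2: +10 new -> 20 infected
Step 3: +10 new -> 30 infected
Step 4: +7 new -> 37 infected
Step 5: +4 new -> 41 infected
Step 6: +4 new -> 45 infected
Step 7: +3 new -> 48 infected
Step 8: +0 new -> 48 infected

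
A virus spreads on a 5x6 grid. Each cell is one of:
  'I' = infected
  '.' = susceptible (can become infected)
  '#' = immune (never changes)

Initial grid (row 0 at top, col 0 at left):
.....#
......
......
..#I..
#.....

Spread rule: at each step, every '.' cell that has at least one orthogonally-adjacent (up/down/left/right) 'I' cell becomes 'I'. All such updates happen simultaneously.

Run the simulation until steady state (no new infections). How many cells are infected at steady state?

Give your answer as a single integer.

Answer: 27

Derivation:
Step 0 (initial): 1 infected
Step 1: +3 new -> 4 infected
Step 2: +6 new -> 10 infected
Step 3: +7 new -> 17 infected
Step 4: +6 new -> 23 infected
Step 5: +3 new -> 26 infected
Step 6: +1 new -> 27 infected
Step 7: +0 new -> 27 infected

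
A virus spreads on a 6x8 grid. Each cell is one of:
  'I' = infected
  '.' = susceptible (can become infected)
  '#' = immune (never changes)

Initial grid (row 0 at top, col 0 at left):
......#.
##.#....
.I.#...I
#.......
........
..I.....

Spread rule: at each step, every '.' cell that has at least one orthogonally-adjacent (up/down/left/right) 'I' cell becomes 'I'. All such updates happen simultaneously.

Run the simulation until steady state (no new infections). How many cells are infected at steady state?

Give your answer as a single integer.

Answer: 42

Derivation:
Step 0 (initial): 3 infected
Step 1: +9 new -> 12 infected
Step 2: +11 new -> 23 infected
Step 3: +10 new -> 33 infected
Step 4: +7 new -> 40 infected
Step 5: +2 new -> 42 infected
Step 6: +0 new -> 42 infected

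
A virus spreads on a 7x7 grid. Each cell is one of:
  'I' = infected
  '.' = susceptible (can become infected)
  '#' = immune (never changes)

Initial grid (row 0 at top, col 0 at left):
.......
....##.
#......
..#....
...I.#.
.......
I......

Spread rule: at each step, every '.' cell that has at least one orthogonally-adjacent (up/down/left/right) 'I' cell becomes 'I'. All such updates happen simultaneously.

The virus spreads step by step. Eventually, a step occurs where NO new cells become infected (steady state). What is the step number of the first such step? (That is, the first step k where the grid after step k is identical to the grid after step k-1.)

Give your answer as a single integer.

Step 0 (initial): 2 infected
Step 1: +6 new -> 8 infected
Step 2: +9 new -> 17 infected
Step 3: +8 new -> 25 infected
Step 4: +7 new -> 32 infected
Step 5: +6 new -> 38 infected
Step 6: +4 new -> 42 infected
Step 7: +2 new -> 44 infected
Step 8: +0 new -> 44 infected

Answer: 8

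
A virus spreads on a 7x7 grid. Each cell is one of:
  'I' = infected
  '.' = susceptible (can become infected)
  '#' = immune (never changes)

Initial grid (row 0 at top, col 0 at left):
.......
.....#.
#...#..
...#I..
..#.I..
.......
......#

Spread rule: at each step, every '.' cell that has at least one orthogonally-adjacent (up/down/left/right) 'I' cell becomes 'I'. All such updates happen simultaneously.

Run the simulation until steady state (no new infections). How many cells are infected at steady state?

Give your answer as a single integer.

Answer: 43

Derivation:
Step 0 (initial): 2 infected
Step 1: +4 new -> 6 infected
Step 2: +6 new -> 12 infected
Step 3: +5 new -> 17 infected
Step 4: +3 new -> 20 infected
Step 5: +4 new -> 24 infected
Step 6: +4 new -> 28 infected
Step 7: +4 new -> 32 infected
Step 8: +4 new -> 36 infected
Step 9: +6 new -> 42 infected
Step 10: +1 new -> 43 infected
Step 11: +0 new -> 43 infected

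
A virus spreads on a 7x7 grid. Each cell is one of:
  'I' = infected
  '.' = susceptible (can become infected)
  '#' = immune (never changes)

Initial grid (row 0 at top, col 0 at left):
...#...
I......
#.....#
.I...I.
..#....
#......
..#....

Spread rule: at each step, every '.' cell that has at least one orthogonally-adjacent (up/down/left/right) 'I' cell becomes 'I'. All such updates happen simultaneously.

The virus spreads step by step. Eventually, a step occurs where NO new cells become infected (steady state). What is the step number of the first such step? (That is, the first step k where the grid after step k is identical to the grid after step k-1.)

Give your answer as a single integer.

Answer: 6

Derivation:
Step 0 (initial): 3 infected
Step 1: +10 new -> 13 infected
Step 2: +11 new -> 24 infected
Step 3: +12 new -> 36 infected
Step 4: +6 new -> 42 infected
Step 5: +1 new -> 43 infected
Step 6: +0 new -> 43 infected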